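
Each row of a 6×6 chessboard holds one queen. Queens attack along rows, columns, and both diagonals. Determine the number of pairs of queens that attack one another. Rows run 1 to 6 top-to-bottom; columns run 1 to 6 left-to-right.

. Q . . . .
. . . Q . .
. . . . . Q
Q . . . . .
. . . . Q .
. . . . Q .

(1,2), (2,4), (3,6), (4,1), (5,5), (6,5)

1

Same column: (5,5)–(6,5) (column 5).
Total attacking pairs: 1.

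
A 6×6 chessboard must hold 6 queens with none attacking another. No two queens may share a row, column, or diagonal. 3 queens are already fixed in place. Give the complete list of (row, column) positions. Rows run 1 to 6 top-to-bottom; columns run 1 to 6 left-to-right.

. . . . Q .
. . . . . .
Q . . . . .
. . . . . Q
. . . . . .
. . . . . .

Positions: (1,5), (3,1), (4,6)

(1,5) (2,3) (3,1) (4,6) (5,4) (6,2)

Row 2: attacked by (1,5)→{4,5,6}; (3,1)→{1,2}; (4,6)→{4,6}. Safe: 3. Place at column 3.
Row 5: attacked by (1,5)→{1,5}; (2,3)→{3,6}; (3,1)→{1,3}; (4,6)→{5,6}. Safe: 2, 4. Place at column 4.
Row 6: attacked by (1,5)→{5}; (2,3)→{3}; (3,1)→{1,4}; (4,6)→{4,6}; (5,4)→{3,4,5}. Safe: 2. Place at column 2.
Columns [5, 3, 1, 6, 4, 2], r−c [-4, -1, 2, -2, 1, 4], r+c [6, 5, 4, 10, 9, 8] are all distinct, so no two queens attack.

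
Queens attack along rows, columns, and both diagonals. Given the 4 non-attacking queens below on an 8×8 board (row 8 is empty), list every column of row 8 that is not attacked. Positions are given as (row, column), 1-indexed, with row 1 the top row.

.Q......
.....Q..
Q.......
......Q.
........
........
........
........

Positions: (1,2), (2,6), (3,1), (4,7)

columns 4, 5, 8

(1,2) attacks row 8 at column 2.
(2,6) attacks row 8 at column 6.
(3,1) attacks row 8 at column 1 and diagonals 6.
(4,7) attacks row 8 at column 7 and diagonals 3.
Attacked columns: {1, 2, 3, 6, 7}. Safe: {4, 5, 8}.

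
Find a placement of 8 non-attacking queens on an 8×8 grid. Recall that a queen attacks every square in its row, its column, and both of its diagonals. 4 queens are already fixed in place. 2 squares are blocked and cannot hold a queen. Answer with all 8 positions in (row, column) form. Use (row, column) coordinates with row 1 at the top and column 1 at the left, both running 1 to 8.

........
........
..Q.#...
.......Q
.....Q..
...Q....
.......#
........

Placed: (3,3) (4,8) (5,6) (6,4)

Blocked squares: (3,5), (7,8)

(1,7) (2,1) (3,3) (4,8) (5,6) (6,4) (7,2) (8,5)

Row 1: attacked by (3,3)→{1,3,5}; (4,8)→{5,8}; (5,6)→{2,6}; (6,4)→{4}. Safe: 7. Place at column 7.
Row 2: attacked by (1,7)→{6,7,8}; (3,3)→{2,3,4}; (4,8)→{6,8}; (5,6)→{3,6}; (6,4)→{4,8}. Safe: 1, 5. Place at column 1.
Row 7: attacked by (1,7)→{1,7}; (2,1)→{1,6}; (3,3)→{3,7}; (4,8)→{5,8}; (5,6)→{4,6,8}; (6,4)→{3,4,5}. Blocked: 8. Safe: 2. Place at column 2.
Row 8: attacked by (1,7)→{7}; (2,1)→{1,7}; (3,3)→{3,8}; (4,8)→{4,8}; (5,6)→{3,6}; (6,4)→{2,4,6}; (7,2)→{1,2,3}. Safe: 5. Place at column 5.
Columns [7, 1, 3, 8, 6, 4, 2, 5], r−c [-6, 1, 0, -4, -1, 2, 5, 3], r+c [8, 3, 6, 12, 11, 10, 9, 13] are all distinct, so no two queens attack.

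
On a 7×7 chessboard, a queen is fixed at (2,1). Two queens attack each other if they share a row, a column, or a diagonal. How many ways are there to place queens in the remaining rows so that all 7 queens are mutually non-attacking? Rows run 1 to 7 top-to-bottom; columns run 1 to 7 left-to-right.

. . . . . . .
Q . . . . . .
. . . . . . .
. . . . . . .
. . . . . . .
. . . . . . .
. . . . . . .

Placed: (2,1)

Branch on row 1: col 3 → 2; col 4 → 2; col 5 → 2; col 6 → 1; col 7 → 0.
Sum: 2 + 2 + 2 + 1 + 0 = 7.

7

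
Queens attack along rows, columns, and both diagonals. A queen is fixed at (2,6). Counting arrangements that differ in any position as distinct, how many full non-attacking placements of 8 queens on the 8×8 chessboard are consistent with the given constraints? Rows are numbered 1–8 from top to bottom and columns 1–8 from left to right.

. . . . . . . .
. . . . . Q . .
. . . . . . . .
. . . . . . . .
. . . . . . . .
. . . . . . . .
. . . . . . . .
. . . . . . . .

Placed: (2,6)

Branch on row 1: col 1 → 1; col 2 → 2; col 3 → 8; col 4 → 3; col 8 → 0.
Sum: 1 + 2 + 8 + 3 + 0 = 14.

14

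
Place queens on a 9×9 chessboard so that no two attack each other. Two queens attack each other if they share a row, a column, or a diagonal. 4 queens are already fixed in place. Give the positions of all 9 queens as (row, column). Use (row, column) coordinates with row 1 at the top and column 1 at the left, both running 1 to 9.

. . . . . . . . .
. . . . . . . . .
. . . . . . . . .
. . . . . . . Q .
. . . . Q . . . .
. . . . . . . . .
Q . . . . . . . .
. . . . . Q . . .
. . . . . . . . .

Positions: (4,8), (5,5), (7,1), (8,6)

Row 1: attacked by (4,8)→{5,8}; (5,5)→{1,5,9}; (7,1)→{1,7}; (8,6)→{6}. Safe: 2, 3, 4. Place at column 3.
Row 2: attacked by (1,3)→{2,3,4}; (4,8)→{6,8}; (5,5)→{2,5,8}; (7,1)→{1,6}; (8,6)→{6}. Safe: 7, 9. Place at column 7.
Row 3: attacked by (1,3)→{1,3,5}; (2,7)→{6,7,8}; (4,8)→{7,8,9}; (5,5)→{3,5,7}; (7,1)→{1,5}; (8,6)→{1,6}. Safe: 2, 4. Place at column 4.
Row 6: attacked by (1,3)→{3,8}; (2,7)→{3,7}; (3,4)→{1,4,7}; (4,8)→{6,8}; (5,5)→{4,5,6}; (7,1)→{1,2}; (8,6)→{4,6,8}. Safe: 9. Place at column 9.
Row 9: attacked by (1,3)→{3}; (2,7)→{7}; (3,4)→{4}; (4,8)→{3,8}; (5,5)→{1,5,9}; (6,9)→{6,9}; (7,1)→{1,3}; (8,6)→{5,6,7}. Safe: 2. Place at column 2.
Columns [3, 7, 4, 8, 5, 9, 1, 6, 2], r−c [-2, -5, -1, -4, 0, -3, 6, 2, 7], r+c [4, 9, 7, 12, 10, 15, 8, 14, 11] are all distinct, so no two queens attack.

(1,3) (2,7) (3,4) (4,8) (5,5) (6,9) (7,1) (8,6) (9,2)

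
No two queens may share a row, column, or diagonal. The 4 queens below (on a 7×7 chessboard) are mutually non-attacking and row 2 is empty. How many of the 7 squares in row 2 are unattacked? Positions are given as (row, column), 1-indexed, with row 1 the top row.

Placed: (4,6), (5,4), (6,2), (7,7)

2

(4,6) attacks row 2 at column 6 and diagonals 4.
(5,4) attacks row 2 at column 4 and diagonals 1, 7.
(6,2) attacks row 2 at column 2 and diagonals 6.
(7,7) attacks row 2 at column 7 and diagonals 2.
Attacked columns: {1, 2, 4, 6, 7}. Safe: {3, 5}.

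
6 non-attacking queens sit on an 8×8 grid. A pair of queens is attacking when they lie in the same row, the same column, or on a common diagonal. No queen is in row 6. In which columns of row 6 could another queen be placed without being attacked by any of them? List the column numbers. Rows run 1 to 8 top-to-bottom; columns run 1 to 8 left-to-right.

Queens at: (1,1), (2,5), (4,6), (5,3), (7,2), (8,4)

(1,1) attacks row 6 at column 1 and diagonals 6.
(2,5) attacks row 6 at column 5 and diagonals 1.
(4,6) attacks row 6 at column 6 and diagonals 4, 8.
(5,3) attacks row 6 at column 3 and diagonals 2, 4.
(7,2) attacks row 6 at column 2 and diagonals 1, 3.
(8,4) attacks row 6 at column 4 and diagonals 2, 6.
Attacked columns: {1, 2, 3, 4, 5, 6, 8}. Safe: {7}.

columns 7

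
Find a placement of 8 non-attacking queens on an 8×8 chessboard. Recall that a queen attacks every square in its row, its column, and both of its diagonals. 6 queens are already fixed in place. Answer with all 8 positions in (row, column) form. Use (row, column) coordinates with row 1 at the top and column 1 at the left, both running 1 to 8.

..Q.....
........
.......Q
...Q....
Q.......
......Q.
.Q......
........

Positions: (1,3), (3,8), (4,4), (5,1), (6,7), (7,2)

Row 2: attacked by (1,3)→{2,3,4}; (3,8)→{7,8}; (4,4)→{2,4,6}; (5,1)→{1,4}; (6,7)→{3,7}; (7,2)→{2,7}. Safe: 5. Place at column 5.
Row 8: attacked by (1,3)→{3}; (2,5)→{5}; (3,8)→{3,8}; (4,4)→{4,8}; (5,1)→{1,4}; (6,7)→{5,7}; (7,2)→{1,2,3}. Safe: 6. Place at column 6.
Columns [3, 5, 8, 4, 1, 7, 2, 6], r−c [-2, -3, -5, 0, 4, -1, 5, 2], r+c [4, 7, 11, 8, 6, 13, 9, 14] are all distinct, so no two queens attack.

(1,3) (2,5) (3,8) (4,4) (5,1) (6,7) (7,2) (8,6)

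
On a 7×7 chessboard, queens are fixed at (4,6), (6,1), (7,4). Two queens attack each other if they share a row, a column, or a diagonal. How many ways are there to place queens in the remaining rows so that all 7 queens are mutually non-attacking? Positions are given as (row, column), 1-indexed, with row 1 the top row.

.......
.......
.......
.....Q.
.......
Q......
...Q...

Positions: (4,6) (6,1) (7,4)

Branch on row 1: col 2 → 0; col 5 → 1; col 7 → 0.
Sum: 0 + 1 + 0 = 1.

1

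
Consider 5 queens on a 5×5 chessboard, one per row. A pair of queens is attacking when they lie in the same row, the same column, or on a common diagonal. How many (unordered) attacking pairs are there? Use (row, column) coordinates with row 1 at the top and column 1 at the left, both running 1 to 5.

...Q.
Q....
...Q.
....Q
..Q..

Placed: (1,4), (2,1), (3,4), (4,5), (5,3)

2

Same column: (1,4)–(3,4) (column 4).
Same diagonal: (3,4)–(4,5) (|3−4| = |4−5| = 1).
Total attacking pairs: 2.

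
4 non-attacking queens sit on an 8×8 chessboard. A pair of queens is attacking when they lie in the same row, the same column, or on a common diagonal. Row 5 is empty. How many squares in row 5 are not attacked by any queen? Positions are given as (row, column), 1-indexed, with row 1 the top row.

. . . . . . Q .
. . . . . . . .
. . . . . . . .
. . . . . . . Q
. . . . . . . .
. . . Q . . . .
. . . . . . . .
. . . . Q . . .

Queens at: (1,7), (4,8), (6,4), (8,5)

2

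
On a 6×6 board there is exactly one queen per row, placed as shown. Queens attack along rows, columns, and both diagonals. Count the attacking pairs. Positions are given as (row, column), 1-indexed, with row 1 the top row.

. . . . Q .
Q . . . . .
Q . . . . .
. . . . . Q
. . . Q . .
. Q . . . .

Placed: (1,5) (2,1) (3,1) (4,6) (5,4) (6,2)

2

Same column: (2,1)–(3,1) (column 1).
Same diagonal: (2,1)–(5,4) (|2−5| = |1−4| = 3).
Total attacking pairs: 2.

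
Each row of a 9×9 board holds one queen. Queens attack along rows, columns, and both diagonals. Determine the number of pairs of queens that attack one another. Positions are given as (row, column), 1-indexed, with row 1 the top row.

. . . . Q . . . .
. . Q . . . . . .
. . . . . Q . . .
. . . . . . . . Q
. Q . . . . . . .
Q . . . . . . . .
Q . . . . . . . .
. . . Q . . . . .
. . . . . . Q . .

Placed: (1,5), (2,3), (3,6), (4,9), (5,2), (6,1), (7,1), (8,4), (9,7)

Same column: (6,1)–(7,1) (column 1).
Same diagonal: (5,2)–(6,1) (|5−6| = |2−1| = 1).
Total attacking pairs: 2.

2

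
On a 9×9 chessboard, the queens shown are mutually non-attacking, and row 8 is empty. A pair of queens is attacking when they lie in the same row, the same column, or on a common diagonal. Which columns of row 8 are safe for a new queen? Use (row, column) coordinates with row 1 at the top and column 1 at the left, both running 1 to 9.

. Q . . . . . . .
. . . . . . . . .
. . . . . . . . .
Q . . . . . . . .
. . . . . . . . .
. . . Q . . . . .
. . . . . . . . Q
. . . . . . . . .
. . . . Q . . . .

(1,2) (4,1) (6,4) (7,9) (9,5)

columns 3, 7

(1,2) attacks row 8 at column 2 and diagonals 9.
(4,1) attacks row 8 at column 1 and diagonals 5.
(6,4) attacks row 8 at column 4 and diagonals 2, 6.
(7,9) attacks row 8 at column 9 and diagonals 8.
(9,5) attacks row 8 at column 5 and diagonals 4, 6.
Attacked columns: {1, 2, 4, 5, 6, 8, 9}. Safe: {3, 7}.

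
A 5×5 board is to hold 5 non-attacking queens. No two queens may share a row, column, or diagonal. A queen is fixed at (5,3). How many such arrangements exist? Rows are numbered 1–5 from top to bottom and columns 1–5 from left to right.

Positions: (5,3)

Branch on row 1: col 1 → 1; col 2 → 0; col 4 → 0; col 5 → 1.
Sum: 1 + 0 + 0 + 1 = 2.

2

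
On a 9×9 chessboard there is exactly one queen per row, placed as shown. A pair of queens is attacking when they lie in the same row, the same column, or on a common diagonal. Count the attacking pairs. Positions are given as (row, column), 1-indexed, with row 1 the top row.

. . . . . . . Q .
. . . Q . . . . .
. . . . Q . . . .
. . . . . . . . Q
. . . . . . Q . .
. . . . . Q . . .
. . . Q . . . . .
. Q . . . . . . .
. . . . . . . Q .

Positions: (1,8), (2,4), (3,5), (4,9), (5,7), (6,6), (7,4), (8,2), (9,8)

6

Same column: (1,8)–(9,8) (column 8); (2,4)–(7,4) (column 4).
Same diagonal: (2,4)–(3,5) (|2−3| = |4−5| = 1); (2,4)–(5,7) (|2−5| = |4−7| = 3); (3,5)–(5,7) (|3−5| = |5−7| = 2); (5,7)–(6,6) (|5−6| = |7−6| = 1).
Total attacking pairs: 6.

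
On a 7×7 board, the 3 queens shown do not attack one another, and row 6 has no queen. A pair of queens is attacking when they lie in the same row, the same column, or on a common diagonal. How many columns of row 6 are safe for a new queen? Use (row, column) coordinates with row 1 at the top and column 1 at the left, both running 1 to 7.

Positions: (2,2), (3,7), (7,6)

2

(2,2) attacks row 6 at column 2 and diagonals 6.
(3,7) attacks row 6 at column 7 and diagonals 4.
(7,6) attacks row 6 at column 6 and diagonals 5, 7.
Attacked columns: {2, 4, 5, 6, 7}. Safe: {1, 3}.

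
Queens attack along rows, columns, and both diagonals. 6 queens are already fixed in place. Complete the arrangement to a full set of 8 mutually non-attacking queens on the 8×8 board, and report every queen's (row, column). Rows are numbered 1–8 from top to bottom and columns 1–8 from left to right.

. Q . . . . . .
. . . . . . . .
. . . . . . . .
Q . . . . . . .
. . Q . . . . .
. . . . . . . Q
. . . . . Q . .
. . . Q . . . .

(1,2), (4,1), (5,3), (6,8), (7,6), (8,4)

Row 2: attacked by (1,2)→{1,2,3}; (4,1)→{1,3}; (5,3)→{3,6}; (6,8)→{4,8}; (7,6)→{1,6}; (8,4)→{4}. Safe: 5, 7. Place at column 5.
Row 3: attacked by (1,2)→{2,4}; (2,5)→{4,5,6}; (4,1)→{1,2}; (5,3)→{1,3,5}; (6,8)→{5,8}; (7,6)→{2,6}; (8,4)→{4}. Safe: 7. Place at column 7.
Columns [2, 5, 7, 1, 3, 8, 6, 4], r−c [-1, -3, -4, 3, 2, -2, 1, 4], r+c [3, 7, 10, 5, 8, 14, 13, 12] are all distinct, so no two queens attack.

(1,2) (2,5) (3,7) (4,1) (5,3) (6,8) (7,6) (8,4)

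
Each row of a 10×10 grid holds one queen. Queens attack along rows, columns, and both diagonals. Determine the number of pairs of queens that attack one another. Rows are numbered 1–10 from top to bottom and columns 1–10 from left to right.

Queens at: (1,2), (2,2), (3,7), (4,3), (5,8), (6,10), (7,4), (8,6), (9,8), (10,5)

4

Same column: (1,2)–(2,2) (column 2); (5,8)–(9,8) (column 8).
Same diagonal: (3,7)–(6,10) (|3−6| = |7−10| = 3); (4,3)–(9,8) (|4−9| = |3−8| = 5).
Total attacking pairs: 4.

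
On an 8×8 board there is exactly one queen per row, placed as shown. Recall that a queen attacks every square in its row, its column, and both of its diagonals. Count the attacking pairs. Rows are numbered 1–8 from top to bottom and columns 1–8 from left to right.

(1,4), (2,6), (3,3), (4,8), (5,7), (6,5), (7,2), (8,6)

3

Same column: (2,6)–(8,6) (column 6).
Same diagonal: (2,6)–(4,8) (|2−4| = |6−8| = 2); (4,8)–(5,7) (|4−5| = |8−7| = 1).
Total attacking pairs: 3.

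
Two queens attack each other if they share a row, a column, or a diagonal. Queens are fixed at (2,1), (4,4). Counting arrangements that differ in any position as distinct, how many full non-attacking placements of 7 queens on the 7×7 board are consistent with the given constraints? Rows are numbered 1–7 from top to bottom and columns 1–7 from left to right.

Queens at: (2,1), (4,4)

Branch on row 1: col 3 → 1; col 5 → 1; col 6 → 0.
Sum: 1 + 1 + 0 = 2.

2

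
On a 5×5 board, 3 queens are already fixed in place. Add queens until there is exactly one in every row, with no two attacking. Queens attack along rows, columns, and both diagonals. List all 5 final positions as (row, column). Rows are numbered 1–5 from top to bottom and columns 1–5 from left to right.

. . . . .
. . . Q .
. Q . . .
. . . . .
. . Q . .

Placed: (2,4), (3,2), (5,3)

Row 1: attacked by (2,4)→{3,4,5}; (3,2)→{2,4}; (5,3)→{3}. Safe: 1. Place at column 1.
Row 4: attacked by (1,1)→{1,4}; (2,4)→{2,4}; (3,2)→{1,2,3}; (5,3)→{2,3,4}. Safe: 5. Place at column 5.
Columns [1, 4, 2, 5, 3], r−c [0, -2, 1, -1, 2], r+c [2, 6, 5, 9, 8] are all distinct, so no two queens attack.

(1,1) (2,4) (3,2) (4,5) (5,3)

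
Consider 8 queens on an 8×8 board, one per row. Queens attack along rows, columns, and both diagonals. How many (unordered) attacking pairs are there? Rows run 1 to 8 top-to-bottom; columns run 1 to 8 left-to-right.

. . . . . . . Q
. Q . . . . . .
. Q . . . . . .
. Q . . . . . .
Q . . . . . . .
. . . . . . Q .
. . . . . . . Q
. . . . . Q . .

7

Same column: (1,8)–(7,8) (column 8); (2,2)–(3,2) (column 2); (2,2)–(4,2) (column 2); (3,2)–(4,2) (column 2).
Same diagonal: (4,2)–(5,1) (|4−5| = |2−1| = 1); (4,2)–(8,6) (|4−8| = |2−6| = 4); (6,7)–(7,8) (|6−7| = |7−8| = 1).
Total attacking pairs: 7.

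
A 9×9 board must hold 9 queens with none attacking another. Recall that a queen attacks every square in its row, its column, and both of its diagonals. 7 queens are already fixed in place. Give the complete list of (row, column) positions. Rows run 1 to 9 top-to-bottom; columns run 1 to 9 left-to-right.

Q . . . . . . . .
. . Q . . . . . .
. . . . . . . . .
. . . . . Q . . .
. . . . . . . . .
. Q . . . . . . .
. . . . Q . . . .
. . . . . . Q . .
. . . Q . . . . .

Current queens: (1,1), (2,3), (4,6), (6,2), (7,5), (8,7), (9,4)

(1,1) (2,3) (3,8) (4,6) (5,9) (6,2) (7,5) (8,7) (9,4)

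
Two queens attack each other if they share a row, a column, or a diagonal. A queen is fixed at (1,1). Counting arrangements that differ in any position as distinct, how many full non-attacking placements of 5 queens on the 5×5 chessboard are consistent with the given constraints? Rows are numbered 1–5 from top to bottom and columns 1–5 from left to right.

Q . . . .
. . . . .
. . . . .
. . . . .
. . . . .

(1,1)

2

Branch on row 2: col 3 → 1; col 4 → 1; col 5 → 0.
Sum: 1 + 1 + 0 = 2.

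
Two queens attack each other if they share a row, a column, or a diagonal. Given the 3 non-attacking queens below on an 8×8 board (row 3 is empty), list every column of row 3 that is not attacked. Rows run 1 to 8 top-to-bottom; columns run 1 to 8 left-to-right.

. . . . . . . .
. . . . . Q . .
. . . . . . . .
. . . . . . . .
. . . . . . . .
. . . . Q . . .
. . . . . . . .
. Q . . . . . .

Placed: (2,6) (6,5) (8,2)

columns 1, 3, 4

(2,6) attacks row 3 at column 6 and diagonals 5, 7.
(6,5) attacks row 3 at column 5 and diagonals 2, 8.
(8,2) attacks row 3 at column 2 and diagonals 7.
Attacked columns: {2, 5, 6, 7, 8}. Safe: {1, 3, 4}.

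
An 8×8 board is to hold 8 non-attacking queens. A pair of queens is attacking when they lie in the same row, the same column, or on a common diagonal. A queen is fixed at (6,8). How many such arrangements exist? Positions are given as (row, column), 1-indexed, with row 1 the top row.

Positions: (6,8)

16

Branch on row 1: col 1 → 0; col 2 → 3; col 4 → 4; col 5 → 4; col 6 → 4; col 7 → 1.
Sum: 0 + 3 + 4 + 4 + 4 + 1 = 16.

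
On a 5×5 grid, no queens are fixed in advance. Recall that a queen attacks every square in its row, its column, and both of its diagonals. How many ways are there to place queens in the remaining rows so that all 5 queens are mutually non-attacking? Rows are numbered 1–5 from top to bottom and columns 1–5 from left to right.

Branch on row 1: col 1 → 2; col 2 → 2; col 3 → 2; col 4 → 2; col 5 → 2.
Sum: 2 + 2 + 2 + 2 + 2 = 10.
(This is the classic 5-queens count.)

10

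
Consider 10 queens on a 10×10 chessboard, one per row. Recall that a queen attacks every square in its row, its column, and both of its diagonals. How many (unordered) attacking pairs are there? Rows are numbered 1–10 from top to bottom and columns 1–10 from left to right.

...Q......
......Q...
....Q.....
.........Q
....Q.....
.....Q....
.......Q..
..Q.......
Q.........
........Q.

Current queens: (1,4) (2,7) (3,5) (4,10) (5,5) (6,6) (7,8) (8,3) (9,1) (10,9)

3

Same column: (3,5)–(5,5) (column 5).
Same diagonal: (5,5)–(6,6) (|5−6| = |5−6| = 1); (5,5)–(9,1) (|5−9| = |5−1| = 4).
Total attacking pairs: 3.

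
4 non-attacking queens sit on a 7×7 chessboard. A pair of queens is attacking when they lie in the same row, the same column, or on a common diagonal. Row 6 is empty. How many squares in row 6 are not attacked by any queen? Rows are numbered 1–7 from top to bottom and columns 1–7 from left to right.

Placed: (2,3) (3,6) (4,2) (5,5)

(2,3) attacks row 6 at column 3 and diagonals 7.
(3,6) attacks row 6 at column 6 and diagonals 3.
(4,2) attacks row 6 at column 2 and diagonals 4.
(5,5) attacks row 6 at column 5 and diagonals 4, 6.
Attacked columns: {2, 3, 4, 5, 6, 7}. Safe: {1}.

1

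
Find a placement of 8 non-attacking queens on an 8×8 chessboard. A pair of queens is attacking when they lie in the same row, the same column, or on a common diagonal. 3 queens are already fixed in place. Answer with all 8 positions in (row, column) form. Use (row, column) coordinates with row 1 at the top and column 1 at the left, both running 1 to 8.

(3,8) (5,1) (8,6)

(1,3) (2,5) (3,8) (4,4) (5,1) (6,7) (7,2) (8,6)

Row 1: attacked by (3,8)→{6,8}; (5,1)→{1,5}; (8,6)→{6}. Safe: 2, 3, 4, 7. Place at column 3.
Row 2: attacked by (1,3)→{2,3,4}; (3,8)→{7,8}; (5,1)→{1,4}; (8,6)→{6}. Safe: 5. Place at column 5.
Row 4: attacked by (1,3)→{3,6}; (2,5)→{3,5,7}; (3,8)→{7,8}; (5,1)→{1,2}; (8,6)→{2,6}. Safe: 4. Place at column 4.
Row 6: attacked by (1,3)→{3,8}; (2,5)→{1,5}; (3,8)→{5,8}; (4,4)→{2,4,6}; (5,1)→{1,2}; (8,6)→{4,6,8}. Safe: 7. Place at column 7.
Row 7: attacked by (1,3)→{3}; (2,5)→{5}; (3,8)→{4,8}; (4,4)→{1,4,7}; (5,1)→{1,3}; (6,7)→{6,7,8}; (8,6)→{5,6,7}. Safe: 2. Place at column 2.
Columns [3, 5, 8, 4, 1, 7, 2, 6], r−c [-2, -3, -5, 0, 4, -1, 5, 2], r+c [4, 7, 11, 8, 6, 13, 9, 14] are all distinct, so no two queens attack.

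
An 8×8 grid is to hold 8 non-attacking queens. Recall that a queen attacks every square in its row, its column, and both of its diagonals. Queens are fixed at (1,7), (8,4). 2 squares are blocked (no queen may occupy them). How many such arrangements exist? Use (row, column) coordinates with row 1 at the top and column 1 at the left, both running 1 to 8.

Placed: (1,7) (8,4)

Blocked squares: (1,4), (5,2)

Branch on row 2: col 1 → 0; col 2 → 0; col 3 → 2; col 5 → 1.
Sum: 0 + 0 + 2 + 1 = 3.

3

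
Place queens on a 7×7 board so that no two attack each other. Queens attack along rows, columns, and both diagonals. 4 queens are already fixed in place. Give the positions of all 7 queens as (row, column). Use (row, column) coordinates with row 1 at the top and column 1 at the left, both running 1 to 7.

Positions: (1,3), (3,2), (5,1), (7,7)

(1,3) (2,6) (3,2) (4,5) (5,1) (6,4) (7,7)

Row 2: attacked by (1,3)→{2,3,4}; (3,2)→{1,2,3}; (5,1)→{1,4}; (7,7)→{2,7}. Safe: 5, 6. Place at column 6.
Row 4: attacked by (1,3)→{3,6}; (2,6)→{4,6}; (3,2)→{1,2,3}; (5,1)→{1,2}; (7,7)→{4,7}. Safe: 5. Place at column 5.
Row 6: attacked by (1,3)→{3}; (2,6)→{2,6}; (3,2)→{2,5}; (4,5)→{3,5,7}; (5,1)→{1,2}; (7,7)→{6,7}. Safe: 4. Place at column 4.
Columns [3, 6, 2, 5, 1, 4, 7], r−c [-2, -4, 1, -1, 4, 2, 0], r+c [4, 8, 5, 9, 6, 10, 14] are all distinct, so no two queens attack.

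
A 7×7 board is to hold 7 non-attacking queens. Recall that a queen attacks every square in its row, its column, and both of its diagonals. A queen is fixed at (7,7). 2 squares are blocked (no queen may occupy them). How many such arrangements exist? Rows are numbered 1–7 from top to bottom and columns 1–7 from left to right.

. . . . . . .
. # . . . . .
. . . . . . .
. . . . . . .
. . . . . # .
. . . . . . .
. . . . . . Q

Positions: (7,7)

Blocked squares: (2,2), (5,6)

3

Branch on row 1: col 2 → 1; col 3 → 1; col 4 → 0; col 5 → 1; col 6 → 0.
Sum: 1 + 1 + 0 + 1 + 0 = 3.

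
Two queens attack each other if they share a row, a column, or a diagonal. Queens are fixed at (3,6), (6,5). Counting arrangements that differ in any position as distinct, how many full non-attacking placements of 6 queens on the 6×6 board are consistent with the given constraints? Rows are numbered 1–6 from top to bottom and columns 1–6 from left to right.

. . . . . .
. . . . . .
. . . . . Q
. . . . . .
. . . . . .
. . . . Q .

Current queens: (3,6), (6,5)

1

Branch on row 1: col 1 → 0; col 2 → 1; col 3 → 0.
Sum: 0 + 1 + 0 = 1.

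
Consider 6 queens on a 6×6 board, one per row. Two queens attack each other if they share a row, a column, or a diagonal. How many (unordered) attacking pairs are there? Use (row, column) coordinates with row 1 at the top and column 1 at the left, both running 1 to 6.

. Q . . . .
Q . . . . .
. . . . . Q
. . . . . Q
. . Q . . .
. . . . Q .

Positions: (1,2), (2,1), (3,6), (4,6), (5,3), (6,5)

3

Same column: (3,6)–(4,6) (column 6).
Same diagonal: (1,2)–(2,1) (|1−2| = |2−1| = 1); (2,1)–(6,5) (|2−6| = |1−5| = 4).
Total attacking pairs: 3.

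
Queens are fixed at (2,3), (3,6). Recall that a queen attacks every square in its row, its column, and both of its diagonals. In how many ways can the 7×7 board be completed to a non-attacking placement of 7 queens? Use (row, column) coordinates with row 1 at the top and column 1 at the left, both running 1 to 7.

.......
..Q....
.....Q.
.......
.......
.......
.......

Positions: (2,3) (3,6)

1

Branch on row 1: col 1 → 0; col 5 → 0; col 7 → 1.
Sum: 0 + 0 + 1 = 1.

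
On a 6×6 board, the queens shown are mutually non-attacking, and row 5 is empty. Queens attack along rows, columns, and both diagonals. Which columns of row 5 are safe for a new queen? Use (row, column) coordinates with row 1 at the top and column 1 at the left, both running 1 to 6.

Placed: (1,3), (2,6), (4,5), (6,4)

columns 1, 2

(1,3) attacks row 5 at column 3.
(2,6) attacks row 5 at column 6 and diagonals 3.
(4,5) attacks row 5 at column 5 and diagonals 4, 6.
(6,4) attacks row 5 at column 4 and diagonals 3, 5.
Attacked columns: {3, 4, 5, 6}. Safe: {1, 2}.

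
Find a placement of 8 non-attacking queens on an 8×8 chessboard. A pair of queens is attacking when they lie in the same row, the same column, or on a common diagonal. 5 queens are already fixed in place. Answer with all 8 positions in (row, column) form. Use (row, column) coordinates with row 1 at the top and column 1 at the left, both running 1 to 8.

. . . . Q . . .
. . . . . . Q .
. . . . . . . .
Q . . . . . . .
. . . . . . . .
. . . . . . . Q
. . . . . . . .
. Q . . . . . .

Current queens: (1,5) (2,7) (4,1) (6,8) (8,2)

(1,5) (2,7) (3,4) (4,1) (5,3) (6,8) (7,6) (8,2)

Row 3: attacked by (1,5)→{3,5,7}; (2,7)→{6,7,8}; (4,1)→{1,2}; (6,8)→{5,8}; (8,2)→{2,7}. Safe: 4. Place at column 4.
Row 5: attacked by (1,5)→{1,5}; (2,7)→{4,7}; (3,4)→{2,4,6}; (4,1)→{1,2}; (6,8)→{7,8}; (8,2)→{2,5}. Safe: 3. Place at column 3.
Row 7: attacked by (1,5)→{5}; (2,7)→{2,7}; (3,4)→{4,8}; (4,1)→{1,4}; (5,3)→{1,3,5}; (6,8)→{7,8}; (8,2)→{1,2,3}. Safe: 6. Place at column 6.
Columns [5, 7, 4, 1, 3, 8, 6, 2], r−c [-4, -5, -1, 3, 2, -2, 1, 6], r+c [6, 9, 7, 5, 8, 14, 13, 10] are all distinct, so no two queens attack.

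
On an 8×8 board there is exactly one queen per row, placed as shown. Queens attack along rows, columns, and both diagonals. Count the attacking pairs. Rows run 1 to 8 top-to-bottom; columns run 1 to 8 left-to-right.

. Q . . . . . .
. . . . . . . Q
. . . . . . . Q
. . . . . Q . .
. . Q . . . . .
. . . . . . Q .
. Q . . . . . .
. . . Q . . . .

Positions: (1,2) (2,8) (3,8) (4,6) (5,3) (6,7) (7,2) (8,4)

Same column: (1,2)–(7,2) (column 2); (2,8)–(3,8) (column 8).
Same diagonal: (1,2)–(6,7) (|1−6| = |2−7| = 5); (2,8)–(4,6) (|2−4| = |8−6| = 2).
Total attacking pairs: 4.

4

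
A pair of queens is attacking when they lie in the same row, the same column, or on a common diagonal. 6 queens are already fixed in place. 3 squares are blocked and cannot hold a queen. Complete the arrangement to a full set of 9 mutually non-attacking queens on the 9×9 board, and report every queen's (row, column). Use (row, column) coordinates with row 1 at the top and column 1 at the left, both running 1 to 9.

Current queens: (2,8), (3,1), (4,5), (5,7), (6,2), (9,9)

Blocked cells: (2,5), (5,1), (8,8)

(1,4) (2,8) (3,1) (4,5) (5,7) (6,2) (7,6) (8,3) (9,9)

Row 1: attacked by (2,8)→{7,8,9}; (3,1)→{1,3}; (4,5)→{2,5,8}; (5,7)→{3,7}; (6,2)→{2,7}; (9,9)→{1,9}. Safe: 4, 6. Place at column 4.
Row 7: attacked by (1,4)→{4}; (2,8)→{3,8}; (3,1)→{1,5}; (4,5)→{2,5,8}; (5,7)→{5,7,9}; (6,2)→{1,2,3}; (9,9)→{7,9}. Safe: 6. Place at column 6.
Row 8: attacked by (1,4)→{4}; (2,8)→{2,8}; (3,1)→{1,6}; (4,5)→{1,5,9}; (5,7)→{4,7}; (6,2)→{2,4}; (7,6)→{5,6,7}; (9,9)→{8,9}. Blocked: 8. Safe: 3. Place at column 3.
Columns [4, 8, 1, 5, 7, 2, 6, 3, 9], r−c [-3, -6, 2, -1, -2, 4, 1, 5, 0], r+c [5, 10, 4, 9, 12, 8, 13, 11, 18] are all distinct, so no two queens attack.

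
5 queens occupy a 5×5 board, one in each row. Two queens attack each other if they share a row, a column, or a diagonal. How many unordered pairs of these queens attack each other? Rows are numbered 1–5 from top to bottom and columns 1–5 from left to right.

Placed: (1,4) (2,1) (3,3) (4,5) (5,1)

Same column: (2,1)–(5,1) (column 1).
Same diagonal: (3,3)–(5,1) (|3−5| = |3−1| = 2).
Total attacking pairs: 2.

2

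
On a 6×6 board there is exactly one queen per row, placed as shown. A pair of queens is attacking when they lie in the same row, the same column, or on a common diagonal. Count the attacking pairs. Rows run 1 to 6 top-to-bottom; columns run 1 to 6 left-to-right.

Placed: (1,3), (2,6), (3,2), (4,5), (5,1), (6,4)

0

All columns are distinct and no two queens satisfy |Δrow| = |Δcol|, so no pair attacks.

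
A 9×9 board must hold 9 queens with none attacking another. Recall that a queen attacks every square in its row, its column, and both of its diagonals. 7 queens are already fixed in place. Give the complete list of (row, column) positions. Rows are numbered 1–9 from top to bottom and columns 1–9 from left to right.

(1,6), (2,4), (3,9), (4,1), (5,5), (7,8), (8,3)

(1,6) (2,4) (3,9) (4,1) (5,5) (6,2) (7,8) (8,3) (9,7)

Row 6: attacked by (1,6)→{1,6}; (2,4)→{4,8}; (3,9)→{6,9}; (4,1)→{1,3}; (5,5)→{4,5,6}; (7,8)→{7,8,9}; (8,3)→{1,3,5}. Safe: 2. Place at column 2.
Row 9: attacked by (1,6)→{6}; (2,4)→{4}; (3,9)→{3,9}; (4,1)→{1,6}; (5,5)→{1,5,9}; (6,2)→{2,5}; (7,8)→{6,8}; (8,3)→{2,3,4}. Safe: 7. Place at column 7.
Columns [6, 4, 9, 1, 5, 2, 8, 3, 7], r−c [-5, -2, -6, 3, 0, 4, -1, 5, 2], r+c [7, 6, 12, 5, 10, 8, 15, 11, 16] are all distinct, so no two queens attack.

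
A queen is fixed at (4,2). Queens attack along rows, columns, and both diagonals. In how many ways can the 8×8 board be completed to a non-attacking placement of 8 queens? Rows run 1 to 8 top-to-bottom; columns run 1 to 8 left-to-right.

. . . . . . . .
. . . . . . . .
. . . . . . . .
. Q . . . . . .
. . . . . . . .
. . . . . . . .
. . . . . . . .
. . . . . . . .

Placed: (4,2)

8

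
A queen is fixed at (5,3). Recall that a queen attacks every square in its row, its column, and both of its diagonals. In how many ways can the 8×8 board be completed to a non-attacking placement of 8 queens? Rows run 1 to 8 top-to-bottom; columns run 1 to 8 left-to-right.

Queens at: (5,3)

Branch on row 1: col 1 → 1; col 2 → 3; col 4 → 0; col 5 → 6; col 6 → 2; col 8 → 0.
Sum: 1 + 3 + 0 + 6 + 2 + 0 = 12.

12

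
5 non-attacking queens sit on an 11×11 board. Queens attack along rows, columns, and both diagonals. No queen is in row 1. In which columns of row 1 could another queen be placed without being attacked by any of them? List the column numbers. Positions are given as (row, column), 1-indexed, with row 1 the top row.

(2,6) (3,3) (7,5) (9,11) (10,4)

columns 2, 8, 9, 10

(2,6) attacks row 1 at column 6 and diagonals 5, 7.
(3,3) attacks row 1 at column 3 and diagonals 1, 5.
(7,5) attacks row 1 at column 5 and diagonals 11.
(9,11) attacks row 1 at column 11 and diagonals 3.
(10,4) attacks row 1 at column 4.
Attacked columns: {1, 3, 4, 5, 6, 7, 11}. Safe: {2, 8, 9, 10}.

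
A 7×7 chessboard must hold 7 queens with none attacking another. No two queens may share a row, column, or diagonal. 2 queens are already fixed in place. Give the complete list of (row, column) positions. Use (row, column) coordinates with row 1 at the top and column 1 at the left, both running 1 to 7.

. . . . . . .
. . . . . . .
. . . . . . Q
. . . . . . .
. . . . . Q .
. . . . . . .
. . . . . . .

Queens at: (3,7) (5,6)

(1,1) (2,4) (3,7) (4,3) (5,6) (6,2) (7,5)

Row 1: attacked by (3,7)→{5,7}; (5,6)→{2,6}. Safe: 1, 3, 4. Place at column 1.
Row 2: attacked by (1,1)→{1,2}; (3,7)→{6,7}; (5,6)→{3,6}. Safe: 4, 5. Place at column 4.
Row 4: attacked by (1,1)→{1,4}; (2,4)→{2,4,6}; (3,7)→{6,7}; (5,6)→{5,6,7}. Safe: 3. Place at column 3.
Row 6: attacked by (1,1)→{1,6}; (2,4)→{4}; (3,7)→{4,7}; (4,3)→{1,3,5}; (5,6)→{5,6,7}. Safe: 2. Place at column 2.
Row 7: attacked by (1,1)→{1,7}; (2,4)→{4}; (3,7)→{3,7}; (4,3)→{3,6}; (5,6)→{4,6}; (6,2)→{1,2,3}. Safe: 5. Place at column 5.
Columns [1, 4, 7, 3, 6, 2, 5], r−c [0, -2, -4, 1, -1, 4, 2], r+c [2, 6, 10, 7, 11, 8, 12] are all distinct, so no two queens attack.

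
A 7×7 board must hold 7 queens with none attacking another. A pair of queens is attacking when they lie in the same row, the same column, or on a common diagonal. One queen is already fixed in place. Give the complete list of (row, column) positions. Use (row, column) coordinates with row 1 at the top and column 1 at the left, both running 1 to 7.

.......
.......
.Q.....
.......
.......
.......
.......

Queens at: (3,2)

Row 1: attacked by (3,2)→{2,4}. Safe: 1, 3, 5, 6, 7. Place at column 1.
Row 2: attacked by (1,1)→{1,2}; (3,2)→{1,2,3}. Safe: 4, 5, 6, 7. Place at column 5.
Row 4: attacked by (1,1)→{1,4}; (2,5)→{3,5,7}; (3,2)→{1,2,3}. Safe: 6. Place at column 6.
Row 5: attacked by (1,1)→{1,5}; (2,5)→{2,5}; (3,2)→{2,4}; (4,6)→{5,6,7}. Safe: 3. Place at column 3.
Row 6: attacked by (1,1)→{1,6}; (2,5)→{1,5}; (3,2)→{2,5}; (4,6)→{4,6}; (5,3)→{2,3,4}. Safe: 7. Place at column 7.
Row 7: attacked by (1,1)→{1,7}; (2,5)→{5}; (3,2)→{2,6}; (4,6)→{3,6}; (5,3)→{1,3,5}; (6,7)→{6,7}. Safe: 4. Place at column 4.
Columns [1, 5, 2, 6, 3, 7, 4], r−c [0, -3, 1, -2, 2, -1, 3], r+c [2, 7, 5, 10, 8, 13, 11] are all distinct, so no two queens attack.

(1,1) (2,5) (3,2) (4,6) (5,3) (6,7) (7,4)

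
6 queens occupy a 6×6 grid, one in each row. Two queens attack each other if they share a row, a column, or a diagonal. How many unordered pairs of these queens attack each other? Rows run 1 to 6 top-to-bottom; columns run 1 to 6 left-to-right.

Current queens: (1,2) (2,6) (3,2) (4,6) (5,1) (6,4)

3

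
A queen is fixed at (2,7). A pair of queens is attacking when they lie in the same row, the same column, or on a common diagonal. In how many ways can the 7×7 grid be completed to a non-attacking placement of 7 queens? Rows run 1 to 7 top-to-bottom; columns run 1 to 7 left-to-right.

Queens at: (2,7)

Branch on row 1: col 1 → 0; col 2 → 1; col 3 → 2; col 4 → 2; col 5 → 2.
Sum: 0 + 1 + 2 + 2 + 2 = 7.

7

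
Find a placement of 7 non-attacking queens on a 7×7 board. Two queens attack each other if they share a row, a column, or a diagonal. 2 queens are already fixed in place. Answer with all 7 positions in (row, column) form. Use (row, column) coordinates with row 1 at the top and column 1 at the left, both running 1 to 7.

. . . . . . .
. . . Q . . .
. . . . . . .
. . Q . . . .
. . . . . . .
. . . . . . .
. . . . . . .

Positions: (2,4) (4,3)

(1,1) (2,4) (3,7) (4,3) (5,6) (6,2) (7,5)

Row 1: attacked by (2,4)→{3,4,5}; (4,3)→{3,6}. Safe: 1, 2, 7. Place at column 1.
Row 3: attacked by (1,1)→{1,3}; (2,4)→{3,4,5}; (4,3)→{2,3,4}. Safe: 6, 7. Place at column 7.
Row 5: attacked by (1,1)→{1,5}; (2,4)→{1,4,7}; (3,7)→{5,7}; (4,3)→{2,3,4}. Safe: 6. Place at column 6.
Row 6: attacked by (1,1)→{1,6}; (2,4)→{4}; (3,7)→{4,7}; (4,3)→{1,3,5}; (5,6)→{5,6,7}. Safe: 2. Place at column 2.
Row 7: attacked by (1,1)→{1,7}; (2,4)→{4}; (3,7)→{3,7}; (4,3)→{3,6}; (5,6)→{4,6}; (6,2)→{1,2,3}. Safe: 5. Place at column 5.
Columns [1, 4, 7, 3, 6, 2, 5], r−c [0, -2, -4, 1, -1, 4, 2], r+c [2, 6, 10, 7, 11, 8, 12] are all distinct, so no two queens attack.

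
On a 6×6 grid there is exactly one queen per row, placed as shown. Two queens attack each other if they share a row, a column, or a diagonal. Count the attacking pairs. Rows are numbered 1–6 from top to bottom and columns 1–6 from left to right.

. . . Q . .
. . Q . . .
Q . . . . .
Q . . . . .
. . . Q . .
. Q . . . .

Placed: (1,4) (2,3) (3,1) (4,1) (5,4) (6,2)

5

Same column: (1,4)–(5,4) (column 4); (3,1)–(4,1) (column 1).
Same diagonal: (1,4)–(2,3) (|1−2| = |4−3| = 1); (1,4)–(4,1) (|1−4| = |4−1| = 3); (2,3)–(4,1) (|2−4| = |3−1| = 2).
Total attacking pairs: 5.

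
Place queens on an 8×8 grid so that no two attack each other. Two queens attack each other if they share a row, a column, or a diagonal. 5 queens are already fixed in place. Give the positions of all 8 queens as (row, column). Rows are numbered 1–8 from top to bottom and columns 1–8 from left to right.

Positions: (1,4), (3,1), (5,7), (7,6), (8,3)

Row 2: attacked by (1,4)→{3,4,5}; (3,1)→{1,2}; (5,7)→{4,7}; (7,6)→{1,6}; (8,3)→{3}. Safe: 8. Place at column 8.
Row 4: attacked by (1,4)→{1,4,7}; (2,8)→{6,8}; (3,1)→{1,2}; (5,7)→{6,7,8}; (7,6)→{3,6}; (8,3)→{3,7}. Safe: 5. Place at column 5.
Row 6: attacked by (1,4)→{4}; (2,8)→{4,8}; (3,1)→{1,4}; (4,5)→{3,5,7}; (5,7)→{6,7,8}; (7,6)→{5,6,7}; (8,3)→{1,3,5}. Safe: 2. Place at column 2.
Columns [4, 8, 1, 5, 7, 2, 6, 3], r−c [-3, -6, 2, -1, -2, 4, 1, 5], r+c [5, 10, 4, 9, 12, 8, 13, 11] are all distinct, so no two queens attack.

(1,4) (2,8) (3,1) (4,5) (5,7) (6,2) (7,6) (8,3)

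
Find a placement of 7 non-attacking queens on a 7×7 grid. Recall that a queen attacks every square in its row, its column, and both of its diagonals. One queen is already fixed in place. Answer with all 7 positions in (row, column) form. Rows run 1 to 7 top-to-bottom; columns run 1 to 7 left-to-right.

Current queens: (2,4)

Row 1: attacked by (2,4)→{3,4,5}. Safe: 1, 2, 6, 7. Place at column 1.
Row 3: attacked by (1,1)→{1,3}; (2,4)→{3,4,5}. Safe: 2, 6, 7. Place at column 7.
Row 4: attacked by (1,1)→{1,4}; (2,4)→{2,4,6}; (3,7)→{6,7}. Safe: 3, 5. Place at column 3.
Row 5: attacked by (1,1)→{1,5}; (2,4)→{1,4,7}; (3,7)→{5,7}; (4,3)→{2,3,4}. Safe: 6. Place at column 6.
Row 6: attacked by (1,1)→{1,6}; (2,4)→{4}; (3,7)→{4,7}; (4,3)→{1,3,5}; (5,6)→{5,6,7}. Safe: 2. Place at column 2.
Row 7: attacked by (1,1)→{1,7}; (2,4)→{4}; (3,7)→{3,7}; (4,3)→{3,6}; (5,6)→{4,6}; (6,2)→{1,2,3}. Safe: 5. Place at column 5.
Columns [1, 4, 7, 3, 6, 2, 5], r−c [0, -2, -4, 1, -1, 4, 2], r+c [2, 6, 10, 7, 11, 8, 12] are all distinct, so no two queens attack.

(1,1) (2,4) (3,7) (4,3) (5,6) (6,2) (7,5)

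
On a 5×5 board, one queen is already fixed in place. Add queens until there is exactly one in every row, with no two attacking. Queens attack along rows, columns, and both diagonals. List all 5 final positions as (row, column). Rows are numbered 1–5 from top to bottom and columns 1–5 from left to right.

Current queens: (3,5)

(1,1) (2,3) (3,5) (4,2) (5,4)

Row 1: attacked by (3,5)→{3,5}. Safe: 1, 2, 4. Place at column 1.
Row 2: attacked by (1,1)→{1,2}; (3,5)→{4,5}. Safe: 3. Place at column 3.
Row 4: attacked by (1,1)→{1,4}; (2,3)→{1,3,5}; (3,5)→{4,5}. Safe: 2. Place at column 2.
Row 5: attacked by (1,1)→{1,5}; (2,3)→{3}; (3,5)→{3,5}; (4,2)→{1,2,3}. Safe: 4. Place at column 4.
Columns [1, 3, 5, 2, 4], r−c [0, -1, -2, 2, 1], r+c [2, 5, 8, 6, 9] are all distinct, so no two queens attack.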